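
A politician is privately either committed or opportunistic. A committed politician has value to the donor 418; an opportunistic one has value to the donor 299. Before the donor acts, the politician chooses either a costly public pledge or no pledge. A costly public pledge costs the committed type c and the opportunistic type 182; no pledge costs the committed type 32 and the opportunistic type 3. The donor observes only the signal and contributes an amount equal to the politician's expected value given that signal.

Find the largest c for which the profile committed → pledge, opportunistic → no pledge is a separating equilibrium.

151

Under separation: pledge → committed (pays 418); no pledge → opportunistic (pays 299).
Opportunistic: 299 − 3 = 296 ≥ 418 − 182 = 236. Holds regardless of c. ✓
Committed: 418 − c ≥ 299 − 32, so c ≤ 418 − 267 = 151.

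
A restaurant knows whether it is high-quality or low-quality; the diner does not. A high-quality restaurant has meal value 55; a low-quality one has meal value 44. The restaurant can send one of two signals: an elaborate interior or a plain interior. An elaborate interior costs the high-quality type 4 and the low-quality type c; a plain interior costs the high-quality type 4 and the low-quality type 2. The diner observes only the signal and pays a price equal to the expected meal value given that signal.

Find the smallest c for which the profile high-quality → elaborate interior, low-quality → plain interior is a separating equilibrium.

Under separation: elaborate interior → high-quality (pays 55); plain interior → low-quality (pays 44).
High-quality: 55 − 4 = 51 ≥ 44 − 4 = 40. Holds regardless of c. ✓
Low-quality: 44 − 2 ≥ 55 − c, so c ≥ 55 − 42 = 13.

13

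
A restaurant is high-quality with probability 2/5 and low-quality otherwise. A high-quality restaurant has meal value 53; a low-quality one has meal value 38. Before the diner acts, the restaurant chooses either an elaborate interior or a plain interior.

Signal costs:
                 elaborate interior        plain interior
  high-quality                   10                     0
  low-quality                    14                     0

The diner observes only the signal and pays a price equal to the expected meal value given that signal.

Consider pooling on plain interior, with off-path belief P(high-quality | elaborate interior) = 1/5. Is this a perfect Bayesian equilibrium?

On the equilibrium path (plain interior) the diner holds the prior 2/5 and pays 2/5·53 + 3/5·38 = 44. Off-path (elaborate interior) belief 1/5 gives 1/5·53 + 4/5·38 = 41.
High-quality: plain interior gives 44 − 0 = 44; elaborate interior gives 41 − 10 = 31. Stays. ✓
Low-quality: plain interior gives 44 − 0 = 44; elaborate interior gives 41 − 14 = 27. Stays. ✓
Beliefs are Bayes-consistent on-path and both types best-respond.

Yes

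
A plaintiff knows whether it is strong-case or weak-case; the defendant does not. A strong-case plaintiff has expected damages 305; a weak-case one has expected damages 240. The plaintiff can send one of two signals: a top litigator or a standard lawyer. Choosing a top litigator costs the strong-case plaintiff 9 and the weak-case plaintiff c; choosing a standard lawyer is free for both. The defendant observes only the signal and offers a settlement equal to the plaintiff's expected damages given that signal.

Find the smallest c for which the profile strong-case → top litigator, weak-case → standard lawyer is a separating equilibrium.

65

Under separation: top litigator → strong-case (pays 305); standard lawyer → weak-case (pays 240).
Strong-case: 305 − 9 = 296 ≥ 240 − 0 = 240. Holds regardless of c. ✓
Weak-case: 240 − 0 ≥ 305 − c, so c ≥ 305 − 240 = 65.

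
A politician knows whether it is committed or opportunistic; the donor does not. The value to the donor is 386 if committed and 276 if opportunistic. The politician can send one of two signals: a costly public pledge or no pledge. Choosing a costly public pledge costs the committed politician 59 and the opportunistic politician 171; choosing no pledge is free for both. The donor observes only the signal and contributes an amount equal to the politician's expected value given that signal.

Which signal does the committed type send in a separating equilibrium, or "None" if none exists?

Try committed → pledge, opportunistic → no pledge:
  If types separate, pledge earns payment 386 and no pledge earns 276.
  Committed: pledge gives 386 − 59 = 327; no pledge gives 276 − 0 = 276. No deviation. ✓
  Opportunistic: no pledge gives 276 − 0 = 276; pledge gives 386 − 171 = 215. No deviation. ✓
Both hold — the committed type sends pledge.

pledge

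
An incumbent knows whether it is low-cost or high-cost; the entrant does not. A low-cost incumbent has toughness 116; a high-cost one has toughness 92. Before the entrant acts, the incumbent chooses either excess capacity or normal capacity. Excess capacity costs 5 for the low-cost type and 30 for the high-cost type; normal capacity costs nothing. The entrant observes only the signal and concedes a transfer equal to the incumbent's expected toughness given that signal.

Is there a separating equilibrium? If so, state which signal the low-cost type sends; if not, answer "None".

excess capacity

Try low-cost → excess capacity, high-cost → normal capacity:
  Under separation the entrant infers type exactly: excess capacity → low-cost (pays 116), normal capacity → high-cost (pays 92).
  Low-cost: excess capacity gives 116 − 5 = 111; normal capacity gives 92 − 0 = 92. No deviation. ✓
  High-cost: normal capacity gives 92 − 0 = 92; excess capacity gives 116 − 30 = 86. No deviation. ✓
Both hold — the low-cost type sends excess capacity.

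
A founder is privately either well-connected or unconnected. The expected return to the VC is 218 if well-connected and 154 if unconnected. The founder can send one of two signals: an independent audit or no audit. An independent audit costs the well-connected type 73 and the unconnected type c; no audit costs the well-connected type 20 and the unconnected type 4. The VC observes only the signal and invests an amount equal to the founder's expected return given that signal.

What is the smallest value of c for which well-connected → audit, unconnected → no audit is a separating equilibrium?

Under separation: audit → well-connected (pays 218); no audit → unconnected (pays 154).
Well-connected: 218 − 73 = 145 ≥ 154 − 20 = 134. Holds regardless of c. ✓
Unconnected: 154 − 4 ≥ 218 − c, so c ≥ 218 − 150 = 68.

68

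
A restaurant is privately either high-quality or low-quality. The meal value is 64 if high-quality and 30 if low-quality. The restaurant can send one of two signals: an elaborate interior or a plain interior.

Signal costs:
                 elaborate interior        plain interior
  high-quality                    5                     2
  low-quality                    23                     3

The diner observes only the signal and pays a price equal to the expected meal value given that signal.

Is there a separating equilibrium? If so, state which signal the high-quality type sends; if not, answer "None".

None

Try high-quality → elaborate interior, low-quality → plain interior:
  If types separate, elaborate interior earns payment 64 and plain interior earns 30.
  High-quality: elaborate interior gives 64 − 5 = 59; plain interior gives 30 − 2 = 28. No deviation. ✓
  Low-quality: plain interior gives 30 − 3 = 27; elaborate interior gives 64 − 23 = 41. Would deviate. ✗
Try high-quality → plain interior, low-quality → elaborate interior:
  If types separate, plain interior earns payment 64 and elaborate interior earns 30.
  High-quality: plain interior gives 64 − 2 = 62; elaborate interior gives 30 − 5 = 25. No deviation. ✓
  Low-quality: elaborate interior gives 30 − 23 = 7; plain interior gives 64 − 3 = 61. Would deviate. ✗
Neither assignment is incentive-compatible.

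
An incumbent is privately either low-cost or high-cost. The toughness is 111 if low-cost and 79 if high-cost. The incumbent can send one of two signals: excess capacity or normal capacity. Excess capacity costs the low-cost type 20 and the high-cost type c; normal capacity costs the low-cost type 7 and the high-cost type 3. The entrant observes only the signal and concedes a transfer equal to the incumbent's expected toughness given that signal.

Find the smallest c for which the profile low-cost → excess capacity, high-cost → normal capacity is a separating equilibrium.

35

Under separation: excess capacity → low-cost (pays 111); normal capacity → high-cost (pays 79).
Low-cost: 111 − 20 = 91 ≥ 79 − 7 = 72. Holds regardless of c. ✓
High-cost: 79 − 3 ≥ 111 − c, so c ≥ 111 − 76 = 35.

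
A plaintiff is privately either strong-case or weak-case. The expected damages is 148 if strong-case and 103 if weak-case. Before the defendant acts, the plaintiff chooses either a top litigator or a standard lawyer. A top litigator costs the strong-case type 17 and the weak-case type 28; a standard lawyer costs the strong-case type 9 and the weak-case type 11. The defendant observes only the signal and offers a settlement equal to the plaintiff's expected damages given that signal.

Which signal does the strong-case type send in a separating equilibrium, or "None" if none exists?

None

Try strong-case → top litigator, weak-case → standard lawyer:
  Under separation the defendant infers type exactly: top litigator → strong-case (pays 148), standard lawyer → weak-case (pays 103).
  Strong-case: top litigator gives 148 − 17 = 131; standard lawyer gives 103 − 9 = 94. No deviation. ✓
  Weak-case: standard lawyer gives 103 − 11 = 92; top litigator gives 148 − 28 = 120. Would deviate. ✗
Try strong-case → standard lawyer, weak-case → top litigator:
  Under separation the defendant infers type exactly: standard lawyer → strong-case (pays 148), top litigator → weak-case (pays 103).
  Strong-case: standard lawyer gives 148 − 9 = 139; top litigator gives 103 − 17 = 86. No deviation. ✓
  Weak-case: top litigator gives 103 − 28 = 75; standard lawyer gives 148 − 11 = 137. Would deviate. ✗
Neither assignment is incentive-compatible.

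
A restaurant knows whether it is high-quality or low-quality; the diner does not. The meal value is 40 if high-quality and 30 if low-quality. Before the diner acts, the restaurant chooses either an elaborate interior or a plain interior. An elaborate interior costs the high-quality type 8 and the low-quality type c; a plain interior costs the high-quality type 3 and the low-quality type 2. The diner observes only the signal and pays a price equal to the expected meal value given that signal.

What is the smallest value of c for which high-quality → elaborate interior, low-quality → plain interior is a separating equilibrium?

12

Under separation: elaborate interior → high-quality (pays 40); plain interior → low-quality (pays 30).
High-quality: 40 − 8 = 32 ≥ 30 − 3 = 27. Holds regardless of c. ✓
Low-quality: 30 − 2 ≥ 40 − c, so c ≥ 40 − 28 = 12.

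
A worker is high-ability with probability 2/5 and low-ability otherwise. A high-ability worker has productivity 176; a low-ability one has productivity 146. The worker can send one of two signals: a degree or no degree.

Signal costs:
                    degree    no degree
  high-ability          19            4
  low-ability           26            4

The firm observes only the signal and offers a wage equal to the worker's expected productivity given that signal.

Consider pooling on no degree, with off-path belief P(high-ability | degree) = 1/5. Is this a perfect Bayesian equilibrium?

At the pooled signal (no degree) the firm holds the prior 2/5 and pays 2/5·176 + 3/5·146 = 158. Off-path (degree) belief 1/5 gives 1/5·176 + 4/5·146 = 152.
High-ability: no degree gives 158 − 4 = 154; degree gives 152 − 19 = 133. Stays. ✓
Low-ability: no degree gives 158 − 4 = 154; degree gives 152 − 26 = 126. Stays. ✓

Yes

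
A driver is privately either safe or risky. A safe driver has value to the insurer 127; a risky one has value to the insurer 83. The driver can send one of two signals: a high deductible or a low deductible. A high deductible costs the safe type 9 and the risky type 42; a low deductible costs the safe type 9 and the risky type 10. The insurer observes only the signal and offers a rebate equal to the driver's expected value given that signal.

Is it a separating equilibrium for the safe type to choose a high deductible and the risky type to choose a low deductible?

No

Under separation the insurer infers type exactly: high deductible → safe (pays 127), low deductible → risky (pays 83).
Safe: high deductible gives 127 − 9 = 118; low deductible gives 83 − 9 = 74. No deviation. ✓
Risky: low deductible gives 83 − 10 = 73; high deductible gives 127 − 42 = 85. Would deviate. ✗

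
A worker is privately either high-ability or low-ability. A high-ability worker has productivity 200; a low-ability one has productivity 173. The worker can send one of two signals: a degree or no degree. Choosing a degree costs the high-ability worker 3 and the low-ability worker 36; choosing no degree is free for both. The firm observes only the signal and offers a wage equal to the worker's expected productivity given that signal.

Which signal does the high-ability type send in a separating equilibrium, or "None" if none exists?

degree

Try high-ability → degree, low-ability → no degree:
  If types separate, degree earns payment 200 and no degree earns 173.
  High-ability: degree gives 200 − 3 = 197; no degree gives 173 − 0 = 173. No deviation. ✓
  Low-ability: no degree gives 173 − 0 = 173; degree gives 200 − 36 = 164. No deviation. ✓
Both hold — the high-ability type sends degree.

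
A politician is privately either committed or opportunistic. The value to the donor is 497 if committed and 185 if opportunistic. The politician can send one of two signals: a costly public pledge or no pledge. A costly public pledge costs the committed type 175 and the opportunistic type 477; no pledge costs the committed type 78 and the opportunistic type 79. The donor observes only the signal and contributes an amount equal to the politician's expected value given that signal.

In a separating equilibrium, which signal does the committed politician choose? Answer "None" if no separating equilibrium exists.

Try committed → pledge, opportunistic → no pledge:
  If types separate, pledge earns payment 497 and no pledge earns 185.
  Committed: pledge gives 497 − 175 = 322; no pledge gives 185 − 78 = 107. No deviation. ✓
  Opportunistic: no pledge gives 185 − 79 = 106; pledge gives 497 − 477 = 20. No deviation. ✓
Both hold — the committed type sends pledge.

pledge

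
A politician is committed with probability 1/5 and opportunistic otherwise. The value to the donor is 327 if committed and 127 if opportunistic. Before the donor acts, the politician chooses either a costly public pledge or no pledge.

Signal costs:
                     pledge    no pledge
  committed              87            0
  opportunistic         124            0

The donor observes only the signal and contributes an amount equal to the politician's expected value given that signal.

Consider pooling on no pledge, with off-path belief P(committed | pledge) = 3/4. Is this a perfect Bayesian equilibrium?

At the pooled signal (no pledge) the donor holds the prior 1/5 and pays 1/5·327 + 4/5·127 = 167. Off-path (pledge) belief 3/4 gives 3/4·327 + 1/4·127 = 277.
Committed: no pledge gives 167 − 0 = 167; pledge gives 277 − 87 = 190. Deviates. ✗
Opportunistic: no pledge gives 167 − 0 = 167; pledge gives 277 − 124 = 153. Stays. ✓

No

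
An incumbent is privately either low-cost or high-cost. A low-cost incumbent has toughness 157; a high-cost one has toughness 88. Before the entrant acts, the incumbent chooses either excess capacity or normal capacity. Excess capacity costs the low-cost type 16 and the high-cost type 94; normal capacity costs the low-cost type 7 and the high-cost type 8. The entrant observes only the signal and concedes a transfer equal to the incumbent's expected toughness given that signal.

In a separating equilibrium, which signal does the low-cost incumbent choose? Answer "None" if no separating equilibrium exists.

Try low-cost → excess capacity, high-cost → normal capacity:
  If types separate, excess capacity earns payment 157 and normal capacity earns 88.
  Low-cost: excess capacity gives 157 − 16 = 141; normal capacity gives 88 − 7 = 81. No deviation. ✓
  High-cost: normal capacity gives 88 − 8 = 80; excess capacity gives 157 − 94 = 63. No deviation. ✓
Both hold — the low-cost type sends excess capacity.

excess capacity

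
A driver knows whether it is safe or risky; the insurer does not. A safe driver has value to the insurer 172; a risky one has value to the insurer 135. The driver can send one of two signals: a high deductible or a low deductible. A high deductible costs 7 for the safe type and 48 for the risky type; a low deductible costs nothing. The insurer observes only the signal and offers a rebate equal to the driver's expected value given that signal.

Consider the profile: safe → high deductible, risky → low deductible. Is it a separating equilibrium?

Yes

Under separation the insurer infers type exactly: high deductible → safe (pays 172), low deductible → risky (pays 135).
Safe: high deductible gives 172 − 7 = 165; low deductible gives 135 − 0 = 135. No deviation. ✓
Risky: low deductible gives 135 − 0 = 135; high deductible gives 172 − 48 = 124. No deviation. ✓
Both incentive constraints hold.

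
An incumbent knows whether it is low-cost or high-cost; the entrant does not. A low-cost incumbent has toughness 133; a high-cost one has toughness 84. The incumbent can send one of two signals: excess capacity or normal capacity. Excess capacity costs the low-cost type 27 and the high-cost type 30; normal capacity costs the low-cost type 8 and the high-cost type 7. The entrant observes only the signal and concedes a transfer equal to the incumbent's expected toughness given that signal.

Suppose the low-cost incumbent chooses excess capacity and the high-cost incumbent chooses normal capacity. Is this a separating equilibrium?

No

If types separate, excess capacity earns payment 133 and normal capacity earns 84.
Low-cost: excess capacity gives 133 − 27 = 106; normal capacity gives 84 − 8 = 76. No deviation. ✓
High-cost: normal capacity gives 84 − 7 = 77; excess capacity gives 133 − 30 = 103. Would deviate. ✗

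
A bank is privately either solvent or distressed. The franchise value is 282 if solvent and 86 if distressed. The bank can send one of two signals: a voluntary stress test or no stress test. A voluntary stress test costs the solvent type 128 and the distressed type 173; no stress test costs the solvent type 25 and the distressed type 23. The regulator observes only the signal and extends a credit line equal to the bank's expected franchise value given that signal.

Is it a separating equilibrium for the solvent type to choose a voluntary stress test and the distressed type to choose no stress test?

If types separate, stress test earns payment 282 and no stress test earns 86.
Solvent: stress test gives 282 − 128 = 154; no stress test gives 86 − 25 = 61. No deviation. ✓
Distressed: no stress test gives 86 − 23 = 63; stress test gives 282 − 173 = 109. Would deviate. ✗

No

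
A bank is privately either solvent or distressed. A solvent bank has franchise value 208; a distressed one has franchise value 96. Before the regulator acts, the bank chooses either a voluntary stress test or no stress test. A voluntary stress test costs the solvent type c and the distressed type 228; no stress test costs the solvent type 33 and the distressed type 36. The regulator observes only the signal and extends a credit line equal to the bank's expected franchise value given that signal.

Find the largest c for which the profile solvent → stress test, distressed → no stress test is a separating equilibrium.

Under separation: stress test → solvent (pays 208); no stress test → distressed (pays 96).
Distressed: 96 − 36 = 60 ≥ 208 − 228 = -20. Holds regardless of c. ✓
Solvent: 208 − c ≥ 96 − 33, so c ≤ 208 − 63 = 145.

145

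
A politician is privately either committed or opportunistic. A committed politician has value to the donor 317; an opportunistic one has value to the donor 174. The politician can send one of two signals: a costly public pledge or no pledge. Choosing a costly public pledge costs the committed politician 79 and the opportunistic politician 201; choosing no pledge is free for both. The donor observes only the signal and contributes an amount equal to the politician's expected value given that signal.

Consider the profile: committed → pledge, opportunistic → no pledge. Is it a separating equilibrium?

Yes

Under separation the donor infers type exactly: pledge → committed (pays 317), no pledge → opportunistic (pays 174).
Committed: pledge gives 317 − 79 = 238; no pledge gives 174 − 0 = 174. No deviation. ✓
Opportunistic: no pledge gives 174 − 0 = 174; pledge gives 317 − 201 = 116. No deviation. ✓
Neither type gains from mimicking the other.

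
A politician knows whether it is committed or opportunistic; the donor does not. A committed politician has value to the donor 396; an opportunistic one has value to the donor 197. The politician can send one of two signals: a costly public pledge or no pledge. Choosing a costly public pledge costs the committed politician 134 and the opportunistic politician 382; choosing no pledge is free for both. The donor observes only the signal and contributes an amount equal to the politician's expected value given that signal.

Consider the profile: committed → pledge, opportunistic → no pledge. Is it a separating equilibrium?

Yes

If types separate, pledge earns payment 396 and no pledge earns 197.
Committed: pledge gives 396 − 134 = 262; no pledge gives 197 − 0 = 197. No deviation. ✓
Opportunistic: no pledge gives 197 − 0 = 197; pledge gives 396 − 382 = 14. No deviation. ✓
Both incentive constraints hold.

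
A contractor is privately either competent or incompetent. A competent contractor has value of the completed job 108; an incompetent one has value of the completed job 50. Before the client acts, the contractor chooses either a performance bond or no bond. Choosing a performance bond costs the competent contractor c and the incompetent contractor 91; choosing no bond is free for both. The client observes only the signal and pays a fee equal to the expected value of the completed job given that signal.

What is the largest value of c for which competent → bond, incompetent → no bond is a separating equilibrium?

58

Under separation: bond → competent (pays 108); no bond → incompetent (pays 50).
Incompetent: 50 − 0 = 50 ≥ 108 − 91 = 17. Holds regardless of c. ✓
Competent: 108 − c ≥ 50 − 0, so c ≤ 108 − 50 = 58.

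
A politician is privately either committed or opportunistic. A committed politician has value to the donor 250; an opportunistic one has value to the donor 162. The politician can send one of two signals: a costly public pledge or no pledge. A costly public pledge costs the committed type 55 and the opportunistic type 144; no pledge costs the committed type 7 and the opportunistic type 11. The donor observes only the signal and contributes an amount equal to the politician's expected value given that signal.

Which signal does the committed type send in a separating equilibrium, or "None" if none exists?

pledge

Try committed → pledge, opportunistic → no pledge:
  If types separate, pledge earns payment 250 and no pledge earns 162.
  Committed: pledge gives 250 − 55 = 195; no pledge gives 162 − 7 = 155. No deviation. ✓
  Opportunistic: no pledge gives 162 − 11 = 151; pledge gives 250 − 144 = 106. No deviation. ✓
Both hold — the committed type sends pledge.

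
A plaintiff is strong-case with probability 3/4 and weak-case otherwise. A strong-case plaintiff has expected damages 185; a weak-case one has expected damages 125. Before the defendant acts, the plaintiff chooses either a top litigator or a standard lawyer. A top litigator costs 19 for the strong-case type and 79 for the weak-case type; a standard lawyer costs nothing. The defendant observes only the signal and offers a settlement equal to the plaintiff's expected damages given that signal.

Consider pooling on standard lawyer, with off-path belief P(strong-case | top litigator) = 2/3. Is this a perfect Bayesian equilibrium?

At the pooled signal (standard lawyer) the defendant holds the prior 3/4 and pays 3/4·185 + 1/4·125 = 170. Off-path (top litigator) belief 2/3 gives 2/3·185 + 1/3·125 = 165.
Strong-case: standard lawyer gives 170 − 0 = 170; top litigator gives 165 − 19 = 146. Stays. ✓
Weak-case: standard lawyer gives 170 − 0 = 170; top litigator gives 165 − 79 = 86. Stays. ✓

Yes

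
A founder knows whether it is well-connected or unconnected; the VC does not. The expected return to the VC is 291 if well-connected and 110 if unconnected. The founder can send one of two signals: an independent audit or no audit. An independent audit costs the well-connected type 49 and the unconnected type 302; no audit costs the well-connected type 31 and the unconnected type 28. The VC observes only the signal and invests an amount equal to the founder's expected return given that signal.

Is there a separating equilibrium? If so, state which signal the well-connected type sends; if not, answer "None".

Try well-connected → audit, unconnected → no audit:
  Under separation the VC infers type exactly: audit → well-connected (pays 291), no audit → unconnected (pays 110).
  Well-connected: audit gives 291 − 49 = 242; no audit gives 110 − 31 = 79. No deviation. ✓
  Unconnected: no audit gives 110 − 28 = 82; audit gives 291 − 302 = -11. No deviation. ✓
Both hold — the well-connected type sends audit.

audit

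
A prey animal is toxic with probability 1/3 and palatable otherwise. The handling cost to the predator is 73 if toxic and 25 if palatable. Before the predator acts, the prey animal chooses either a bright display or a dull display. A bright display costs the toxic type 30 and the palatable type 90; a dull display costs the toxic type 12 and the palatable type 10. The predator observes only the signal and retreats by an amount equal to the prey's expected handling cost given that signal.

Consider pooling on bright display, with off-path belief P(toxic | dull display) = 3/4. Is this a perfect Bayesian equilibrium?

At the pooled signal (bright display) the predator holds the prior 1/3 and pays 1/3·73 + 2/3·25 = 41. Off-path (dull display) belief 3/4 gives 3/4·73 + 1/4·25 = 61.
Toxic: bright display gives 41 − 30 = 11; dull display gives 61 − 12 = 49. Deviates. ✗
Palatable: bright display gives 41 − 90 = -49; dull display gives 61 − 10 = 51. Deviates. ✗

No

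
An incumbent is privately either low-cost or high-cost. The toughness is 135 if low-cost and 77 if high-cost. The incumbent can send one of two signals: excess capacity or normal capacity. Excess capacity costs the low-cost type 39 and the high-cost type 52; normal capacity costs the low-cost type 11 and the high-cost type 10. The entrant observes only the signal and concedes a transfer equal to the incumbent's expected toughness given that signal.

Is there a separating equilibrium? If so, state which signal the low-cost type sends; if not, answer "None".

None

Try low-cost → excess capacity, high-cost → normal capacity:
  If types separate, excess capacity earns payment 135 and normal capacity earns 77.
  Low-cost: excess capacity gives 135 − 39 = 96; normal capacity gives 77 − 11 = 66. No deviation. ✓
  High-cost: normal capacity gives 77 − 10 = 67; excess capacity gives 135 − 52 = 83. Would deviate. ✗
Try low-cost → normal capacity, high-cost → excess capacity:
  If types separate, normal capacity earns payment 135 and excess capacity earns 77.
  Low-cost: normal capacity gives 135 − 11 = 124; excess capacity gives 77 − 39 = 38. No deviation. ✓
  High-cost: excess capacity gives 77 − 52 = 25; normal capacity gives 135 − 10 = 125. Would deviate. ✗
Neither assignment is incentive-compatible.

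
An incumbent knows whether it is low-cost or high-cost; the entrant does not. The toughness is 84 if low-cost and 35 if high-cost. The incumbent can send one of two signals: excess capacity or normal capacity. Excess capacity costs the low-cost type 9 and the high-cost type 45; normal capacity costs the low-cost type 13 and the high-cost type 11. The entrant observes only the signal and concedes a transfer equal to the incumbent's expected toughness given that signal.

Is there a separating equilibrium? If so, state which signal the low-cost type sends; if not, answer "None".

None

Try low-cost → excess capacity, high-cost → normal capacity:
  Under separation the entrant infers type exactly: excess capacity → low-cost (pays 84), normal capacity → high-cost (pays 35).
  Low-cost: excess capacity gives 84 − 9 = 75; normal capacity gives 35 − 13 = 22. No deviation. ✓
  High-cost: normal capacity gives 35 − 11 = 24; excess capacity gives 84 − 45 = 39. Would deviate. ✗
Try low-cost → normal capacity, high-cost → excess capacity:
  Under separation the entrant infers type exactly: normal capacity → low-cost (pays 84), excess capacity → high-cost (pays 35).
  Low-cost: normal capacity gives 84 − 13 = 71; excess capacity gives 35 − 9 = 26. No deviation. ✓
  High-cost: excess capacity gives 35 − 45 = -10; normal capacity gives 84 − 11 = 73. Would deviate. ✗
Neither assignment is incentive-compatible.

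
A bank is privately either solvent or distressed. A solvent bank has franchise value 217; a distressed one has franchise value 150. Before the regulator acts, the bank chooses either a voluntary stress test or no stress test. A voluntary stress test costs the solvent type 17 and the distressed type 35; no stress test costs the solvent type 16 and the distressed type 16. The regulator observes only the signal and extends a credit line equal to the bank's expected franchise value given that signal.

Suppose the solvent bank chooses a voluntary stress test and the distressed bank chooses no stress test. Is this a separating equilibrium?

No

Under separation the regulator infers type exactly: stress test → solvent (pays 217), no stress test → distressed (pays 150).
Solvent: stress test gives 217 − 17 = 200; no stress test gives 150 − 16 = 134. No deviation. ✓
Distressed: no stress test gives 150 − 16 = 134; stress test gives 217 − 35 = 182. Would deviate. ✗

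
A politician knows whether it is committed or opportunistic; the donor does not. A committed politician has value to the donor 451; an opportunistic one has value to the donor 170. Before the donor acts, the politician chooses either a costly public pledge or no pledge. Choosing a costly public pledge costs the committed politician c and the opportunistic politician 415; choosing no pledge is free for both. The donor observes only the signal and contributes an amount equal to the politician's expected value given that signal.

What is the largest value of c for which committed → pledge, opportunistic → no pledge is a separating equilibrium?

Under separation: pledge → committed (pays 451); no pledge → opportunistic (pays 170).
Opportunistic: 170 − 0 = 170 ≥ 451 − 415 = 36. Holds regardless of c. ✓
Committed: 451 − c ≥ 170 − 0, so c ≤ 451 − 170 = 281.

281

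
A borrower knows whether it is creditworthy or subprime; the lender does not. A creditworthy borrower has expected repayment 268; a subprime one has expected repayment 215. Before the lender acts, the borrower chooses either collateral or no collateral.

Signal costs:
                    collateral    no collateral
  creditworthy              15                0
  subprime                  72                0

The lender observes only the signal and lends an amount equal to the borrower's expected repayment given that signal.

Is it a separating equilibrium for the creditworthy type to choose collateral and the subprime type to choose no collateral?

If types separate, collateral earns payment 268 and no collateral earns 215.
Creditworthy: collateral gives 268 − 15 = 253; no collateral gives 215 − 0 = 215. No deviation. ✓
Subprime: no collateral gives 215 − 0 = 215; collateral gives 268 − 72 = 196. No deviation. ✓
Neither type gains from mimicking the other.

Yes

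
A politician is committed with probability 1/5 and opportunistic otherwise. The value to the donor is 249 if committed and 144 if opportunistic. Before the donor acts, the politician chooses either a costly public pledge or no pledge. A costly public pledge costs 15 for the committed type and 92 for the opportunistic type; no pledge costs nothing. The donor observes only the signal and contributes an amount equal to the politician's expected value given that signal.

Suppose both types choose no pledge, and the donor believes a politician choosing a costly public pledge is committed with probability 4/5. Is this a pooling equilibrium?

On the equilibrium path (no pledge) the donor holds the prior 1/5 and pays 1/5·249 + 4/5·144 = 165. Off-path (pledge) belief 4/5 gives 4/5·249 + 1/5·144 = 228.
Committed: no pledge gives 165 − 0 = 165; pledge gives 228 − 15 = 213. Deviates. ✗
Opportunistic: no pledge gives 165 − 0 = 165; pledge gives 228 − 92 = 136. Stays. ✓

No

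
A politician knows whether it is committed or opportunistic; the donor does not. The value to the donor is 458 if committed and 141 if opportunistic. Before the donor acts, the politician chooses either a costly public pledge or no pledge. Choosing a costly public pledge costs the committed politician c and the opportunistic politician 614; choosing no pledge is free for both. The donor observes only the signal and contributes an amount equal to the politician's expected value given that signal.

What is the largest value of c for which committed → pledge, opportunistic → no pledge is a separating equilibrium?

Under separation: pledge → committed (pays 458); no pledge → opportunistic (pays 141).
Opportunistic: 141 − 0 = 141 ≥ 458 − 614 = -156. Holds regardless of c. ✓
Committed: 458 − c ≥ 141 − 0, so c ≤ 458 − 141 = 317.

317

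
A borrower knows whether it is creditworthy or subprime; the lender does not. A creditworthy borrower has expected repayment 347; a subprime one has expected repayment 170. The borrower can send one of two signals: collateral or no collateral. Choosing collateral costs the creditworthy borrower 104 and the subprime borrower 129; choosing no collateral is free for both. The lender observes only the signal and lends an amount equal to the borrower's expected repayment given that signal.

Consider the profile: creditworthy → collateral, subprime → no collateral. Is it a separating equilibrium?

No

If types separate, collateral earns payment 347 and no collateral earns 170.
Creditworthy: collateral gives 347 − 104 = 243; no collateral gives 170 − 0 = 170. No deviation. ✓
Subprime: no collateral gives 170 − 0 = 170; collateral gives 347 − 129 = 218. Would deviate. ✗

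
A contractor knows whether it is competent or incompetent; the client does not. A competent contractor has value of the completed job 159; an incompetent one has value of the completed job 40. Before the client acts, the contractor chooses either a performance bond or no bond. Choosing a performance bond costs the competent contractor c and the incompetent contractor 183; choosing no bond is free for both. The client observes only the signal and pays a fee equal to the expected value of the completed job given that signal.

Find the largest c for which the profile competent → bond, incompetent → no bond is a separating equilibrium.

119

Under separation: bond → competent (pays 159); no bond → incompetent (pays 40).
Incompetent: 40 − 0 = 40 ≥ 159 − 183 = -24. Holds regardless of c. ✓
Competent: 159 − c ≥ 40 − 0, so c ≤ 159 − 40 = 119.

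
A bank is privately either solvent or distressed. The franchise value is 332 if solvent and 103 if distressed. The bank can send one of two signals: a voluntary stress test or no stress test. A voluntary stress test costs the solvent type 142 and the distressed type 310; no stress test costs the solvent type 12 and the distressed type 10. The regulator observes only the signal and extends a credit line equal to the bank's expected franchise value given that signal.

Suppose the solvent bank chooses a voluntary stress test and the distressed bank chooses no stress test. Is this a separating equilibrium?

Yes

If types separate, stress test earns payment 332 and no stress test earns 103.
Solvent: stress test gives 332 − 142 = 190; no stress test gives 103 − 12 = 91. No deviation. ✓
Distressed: no stress test gives 103 − 10 = 93; stress test gives 332 − 310 = 22. No deviation. ✓
Both incentive constraints hold.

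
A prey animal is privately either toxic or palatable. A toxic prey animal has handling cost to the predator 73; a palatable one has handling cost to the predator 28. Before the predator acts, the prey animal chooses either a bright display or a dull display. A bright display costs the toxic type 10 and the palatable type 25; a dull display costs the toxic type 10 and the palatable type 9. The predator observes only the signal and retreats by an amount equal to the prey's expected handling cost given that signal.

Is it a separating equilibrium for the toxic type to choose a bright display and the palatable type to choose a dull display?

No

If types separate, bright display earns payment 73 and dull display earns 28.
Toxic: bright display gives 73 − 10 = 63; dull display gives 28 − 10 = 18. No deviation. ✓
Palatable: dull display gives 28 − 9 = 19; bright display gives 73 − 25 = 48. Would deviate. ✗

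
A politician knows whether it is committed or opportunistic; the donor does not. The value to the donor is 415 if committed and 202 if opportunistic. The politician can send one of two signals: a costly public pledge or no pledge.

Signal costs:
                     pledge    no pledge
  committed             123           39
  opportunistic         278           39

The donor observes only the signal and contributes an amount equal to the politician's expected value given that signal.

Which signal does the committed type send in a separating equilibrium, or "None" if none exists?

pledge

Try committed → pledge, opportunistic → no pledge:
  Under separation the donor infers type exactly: pledge → committed (pays 415), no pledge → opportunistic (pays 202).
  Committed: pledge gives 415 − 123 = 292; no pledge gives 202 − 39 = 163. No deviation. ✓
  Opportunistic: no pledge gives 202 − 39 = 163; pledge gives 415 − 278 = 137. No deviation. ✓
Both hold — the committed type sends pledge.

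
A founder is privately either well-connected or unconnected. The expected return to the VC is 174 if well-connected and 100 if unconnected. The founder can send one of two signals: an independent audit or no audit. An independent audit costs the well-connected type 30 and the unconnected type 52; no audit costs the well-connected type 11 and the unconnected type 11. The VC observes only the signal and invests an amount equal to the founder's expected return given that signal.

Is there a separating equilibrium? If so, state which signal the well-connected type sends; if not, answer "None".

Try well-connected → audit, unconnected → no audit:
  If types separate, audit earns payment 174 and no audit earns 100.
  Well-connected: audit gives 174 − 30 = 144; no audit gives 100 − 11 = 89. No deviation. ✓
  Unconnected: no audit gives 100 − 11 = 89; audit gives 174 − 52 = 122. Would deviate. ✗
Try well-connected → no audit, unconnected → audit:
  If types separate, no audit earns payment 174 and audit earns 100.
  Well-connected: no audit gives 174 − 11 = 163; audit gives 100 − 30 = 70. No deviation. ✓
  Unconnected: audit gives 100 − 52 = 48; no audit gives 174 − 11 = 163. Would deviate. ✗
Neither assignment is incentive-compatible.

None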